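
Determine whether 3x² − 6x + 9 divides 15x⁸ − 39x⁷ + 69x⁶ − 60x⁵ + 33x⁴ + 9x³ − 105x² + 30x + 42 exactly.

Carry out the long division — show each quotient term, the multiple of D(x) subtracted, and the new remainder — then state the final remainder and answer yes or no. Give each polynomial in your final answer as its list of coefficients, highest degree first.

Step 1: lead(15x⁸ − 39x⁷ + 69x⁶ − 60x⁵ + 33x⁴ + 9x³ − 105x² + 30x + 42) ÷ lead(D) = 15x⁸ ÷ 3x² = 5x⁶. Subtract (5x⁶)·D = 15x⁸ − 30x⁷ + 45x⁶. Remainder: −9x⁷ + 24x⁶ − 60x⁵ + 33x⁴ + 9x³ − 105x² + 30x + 42.
Step 2: lead(−9x⁷ + 24x⁶ − 60x⁵ + 33x⁴ + 9x³ − 105x² + 30x + 42) ÷ lead(D) = −9x⁷ ÷ 3x² = −3x⁵. Subtract (−3x⁵)·D = −9x⁷ + 18x⁶ − 27x⁵. Remainder: 6x⁶ − 33x⁵ + 33x⁴ + 9x³ − 105x² + 30x + 42.
Step 3: lead(6x⁶ − 33x⁵ + 33x⁴ + 9x³ − 105x² + 30x + 42) ÷ lead(D) = 6x⁶ ÷ 3x² = 2x⁴. Subtract (2x⁴)·D = 6x⁶ − 12x⁵ + 18x⁴. Remainder: −21x⁵ + 15x⁴ + 9x³ − 105x² + 30x + 42.
Step 4: lead(−21x⁵ + 15x⁴ + 9x³ − 105x² + 30x + 42) ÷ lead(D) = −21x⁵ ÷ 3x² = −7x³. Subtract (−7x³)·D = −21x⁵ + 42x⁴ − 63x³. Remainder: −27x⁴ + 72x³ − 105x² + 30x + 42.
Step 5: lead(−27x⁴ + 72x³ − 105x² + 30x + 42) ÷ lead(D) = −27x⁴ ÷ 3x² = −9x². Subtract (−9x²)·D = −27x⁴ + 54x³ − 81x². Remainder: 18x³ − 24x² + 30x + 42.
Step 6: lead(18x³ − 24x² + 30x + 42) ÷ lead(D) = 18x³ ÷ 3x² = 6x. Subtract (6x)·D = 18x³ − 36x² + 54x. Remainder: 12x² − 24x + 42.
Step 7: lead(12x² − 24x + 42) ÷ lead(D) = 12x² ÷ 3x² = 4. Subtract (4)·D = 12x² − 24x + 36. Remainder: 6.

R = [6], so D(x) is not a factor of P(x). no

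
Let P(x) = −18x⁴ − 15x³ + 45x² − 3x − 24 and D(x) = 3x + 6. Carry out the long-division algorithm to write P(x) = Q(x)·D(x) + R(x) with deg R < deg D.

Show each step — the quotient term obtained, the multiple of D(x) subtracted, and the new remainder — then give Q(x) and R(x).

Step 1: lead(−18x⁴ − 15x³ + 45x² − 3x − 24) ÷ lead(D) = −18x⁴ ÷ 3x = −6x³. Subtract (−6x³)·D = −18x⁴ − 36x³. Remainder: 21x³ + 45x² − 3x − 24.
Step 2: lead(21x³ + 45x² − 3x − 24) ÷ lead(D) = 21x³ ÷ 3x = 7x². Subtract (7x²)·D = 21x³ + 42x². Remainder: 3x² − 3x − 24.
Step 3: lead(3x² − 3x − 24) ÷ lead(D) = 3x² ÷ 3x = x. Subtract (x)·D = 3x² + 6x. Remainder: −9x − 24.
Step 4: lead(−9x − 24) ÷ lead(D) = −9x ÷ 3x = −3. Subtract (−3)·D = −9x − 18. Remainder: −6.

Q(x) = −6x³ + 7x² + x − 3; R(x) = −6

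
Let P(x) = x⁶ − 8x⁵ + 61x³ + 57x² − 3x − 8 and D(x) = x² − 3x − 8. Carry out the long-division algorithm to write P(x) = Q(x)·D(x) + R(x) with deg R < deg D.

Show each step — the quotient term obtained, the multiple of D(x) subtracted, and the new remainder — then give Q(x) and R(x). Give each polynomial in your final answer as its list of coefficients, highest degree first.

Step 1: lead(x⁶ − 8x⁵ + 61x³ + 57x² − 3x − 8) ÷ lead(D) = x⁶ ÷ x² = x⁴. Subtract (x⁴)·D = x⁶ − 3x⁵ − 8x⁴. Remainder: −5x⁵ + 8x⁴ + 61x³ + 57x² − 3x − 8.
Step 2: lead(−5x⁵ + 8x⁴ + 61x³ + 57x² − 3x − 8) ÷ lead(D) = −5x⁵ ÷ x² = −5x³. Subtract (−5x³)·D = −5x⁵ + 15x⁴ + 40x³. Remainder: −7x⁴ + 21x³ + 57x² − 3x − 8.
Step 3: lead(−7x⁴ + 21x³ + 57x² − 3x − 8) ÷ lead(D) = −7x⁴ ÷ x² = −7x². Subtract (−7x²)·D = −7x⁴ + 21x³ + 56x². Remainder: x² − 3x − 8.
Step 4: lead(x² − 3x − 8) ÷ lead(D) = x² ÷ x² = 1. Subtract (1)·D = x² − 3x − 8. Remainder: 0.

Q = [1, -5, -7, 0, 1]; R = [0]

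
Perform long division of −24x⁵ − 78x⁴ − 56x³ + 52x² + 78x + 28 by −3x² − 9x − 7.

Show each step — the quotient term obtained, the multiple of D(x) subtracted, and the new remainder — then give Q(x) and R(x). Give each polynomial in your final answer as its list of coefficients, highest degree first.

Step 1: lead(−24x⁵ − 78x⁴ − 56x³ + 52x² + 78x + 28) ÷ lead(D) = −24x⁵ ÷ −3x² = 8x³. Subtract (8x³)·D = −24x⁵ − 72x⁴ − 56x³. Remainder: −6x⁴ + 52x² + 78x + 28.
Step 2: lead(−6x⁴ + 52x² + 78x + 28) ÷ lead(D) = −6x⁴ ÷ −3x² = 2x². Subtract (2x²)·D = −6x⁴ − 18x³ − 14x². Remainder: 18x³ + 66x² + 78x + 28.
Step 3: lead(18x³ + 66x² + 78x + 28) ÷ lead(D) = 18x³ ÷ −3x² = −6x. Subtract (−6x)·D = 18x³ + 54x² + 42x. Remainder: 12x² + 36x + 28.
Step 4: lead(12x² + 36x + 28) ÷ lead(D) = 12x² ÷ −3x² = −4. Subtract (−4)·D = 12x² + 36x + 28. Remainder: 0.

Q = [8, 2, -6, -4]; R = [0]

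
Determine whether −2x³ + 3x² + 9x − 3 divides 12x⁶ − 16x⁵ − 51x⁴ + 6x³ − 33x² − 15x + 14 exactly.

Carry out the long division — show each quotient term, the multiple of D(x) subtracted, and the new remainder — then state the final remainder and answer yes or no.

R(x) = 3x + 5, so D(x) is not a factor of P(x). no

Step 1: lead(12x⁶ − 16x⁵ − 51x⁴ + 6x³ − 33x² − 15x + 14) ÷ lead(D) = 12x⁶ ÷ −2x³ = −6x³. Subtract (−6x³)·D = 12x⁶ − 18x⁵ − 54x⁴ + 18x³. Remainder: 2x⁵ + 3x⁴ − 12x³ − 33x² − 15x + 14.
Step 2: lead(2x⁵ + 3x⁴ − 12x³ − 33x² − 15x + 14) ÷ lead(D) = 2x⁵ ÷ −2x³ = −x². Subtract (−x²)·D = 2x⁵ − 3x⁴ − 9x³ + 3x². Remainder: 6x⁴ − 3x³ − 36x² − 15x + 14.
Step 3: lead(6x⁴ − 3x³ − 36x² − 15x + 14) ÷ lead(D) = 6x⁴ ÷ −2x³ = −3x. Subtract (−3x)·D = 6x⁴ − 9x³ − 27x² + 9x. Remainder: 6x³ − 9x² − 24x + 14.
Step 4: lead(6x³ − 9x² − 24x + 14) ÷ lead(D) = 6x³ ÷ −2x³ = −3. Subtract (−3)·D = 6x³ − 9x² − 27x + 9. Remainder: 3x + 5.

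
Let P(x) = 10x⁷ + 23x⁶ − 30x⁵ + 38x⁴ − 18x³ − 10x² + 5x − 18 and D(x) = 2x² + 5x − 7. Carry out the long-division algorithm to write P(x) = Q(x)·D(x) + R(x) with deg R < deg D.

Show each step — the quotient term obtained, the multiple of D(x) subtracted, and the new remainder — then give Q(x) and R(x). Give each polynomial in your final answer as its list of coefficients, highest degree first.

Step 1: lead(10x⁷ + 23x⁶ − 30x⁵ + 38x⁴ − 18x³ − 10x² + 5x − 18) ÷ lead(D) = 10x⁷ ÷ 2x² = 5x⁵. Subtract (5x⁵)·D = 10x⁷ + 25x⁶ − 35x⁵. Remainder: −2x⁶ + 5x⁵ + 38x⁴ − 18x³ − 10x² + 5x − 18.
Step 2: lead(−2x⁶ + 5x⁵ + 38x⁴ − 18x³ − 10x² + 5x − 18) ÷ lead(D) = −2x⁶ ÷ 2x² = −x⁴. Subtract (−x⁴)·D = −2x⁶ − 5x⁵ + 7x⁴. Remainder: 10x⁵ + 31x⁴ − 18x³ − 10x² + 5x − 18.
Step 3: lead(10x⁵ + 31x⁴ − 18x³ − 10x² + 5x − 18) ÷ lead(D) = 10x⁵ ÷ 2x² = 5x³. Subtract (5x³)·D = 10x⁵ + 25x⁴ − 35x³. Remainder: 6x⁴ + 17x³ − 10x² + 5x − 18.
Step 4: lead(6x⁴ + 17x³ − 10x² + 5x − 18) ÷ lead(D) = 6x⁴ ÷ 2x² = 3x². Subtract (3x²)·D = 6x⁴ + 15x³ − 21x². Remainder: 2x³ + 11x² + 5x − 18.
Step 5: lead(2x³ + 11x² + 5x − 18) ÷ lead(D) = 2x³ ÷ 2x² = x. Subtract (x)·D = 2x³ + 5x² − 7x. Remainder: 6x² + 12x − 18.
Step 6: lead(6x² + 12x − 18) ÷ lead(D) = 6x² ÷ 2x² = 3. Subtract (3)·D = 6x² + 15x − 21. Remainder: −3x + 3.

Q = [5, -1, 5, 3, 1, 3]; R = [-3, 3]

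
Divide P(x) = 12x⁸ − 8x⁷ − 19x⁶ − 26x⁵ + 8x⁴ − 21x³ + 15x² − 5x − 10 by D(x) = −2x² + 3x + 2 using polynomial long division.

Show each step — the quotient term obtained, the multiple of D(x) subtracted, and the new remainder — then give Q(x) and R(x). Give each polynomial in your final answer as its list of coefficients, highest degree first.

Q = [-6, -5, -4, 2, -5, 5, -5]; R = [0]

Step 1: lead(12x⁸ − 8x⁷ − 19x⁶ − 26x⁵ + 8x⁴ − 21x³ + 15x² − 5x − 10) ÷ lead(D) = 12x⁸ ÷ −2x² = −6x⁶. Subtract (−6x⁶)·D = 12x⁸ − 18x⁷ − 12x⁶. Remainder: 10x⁷ − 7x⁶ − 26x⁵ + 8x⁴ − 21x³ + 15x² − 5x − 10.
Step 2: lead(10x⁷ − 7x⁶ − 26x⁵ + 8x⁴ − 21x³ + 15x² − 5x − 10) ÷ lead(D) = 10x⁷ ÷ −2x² = −5x⁵. Subtract (−5x⁵)·D = 10x⁷ − 15x⁶ − 10x⁵. Remainder: 8x⁶ − 16x⁵ + 8x⁴ − 21x³ + 15x² − 5x − 10.
Step 3: lead(8x⁶ − 16x⁵ + 8x⁴ − 21x³ + 15x² − 5x − 10) ÷ lead(D) = 8x⁶ ÷ −2x² = −4x⁴. Subtract (−4x⁴)·D = 8x⁶ − 12x⁵ − 8x⁴. Remainder: −4x⁵ + 16x⁴ − 21x³ + 15x² − 5x − 10.
Step 4: lead(−4x⁵ + 16x⁴ − 21x³ + 15x² − 5x − 10) ÷ lead(D) = −4x⁵ ÷ −2x² = 2x³. Subtract (2x³)·D = −4x⁵ + 6x⁴ + 4x³. Remainder: 10x⁴ − 25x³ + 15x² − 5x − 10.
Step 5: lead(10x⁴ − 25x³ + 15x² − 5x − 10) ÷ lead(D) = 10x⁴ ÷ −2x² = −5x². Subtract (−5x²)·D = 10x⁴ − 15x³ − 10x². Remainder: −10x³ + 25x² − 5x − 10.
Step 6: lead(−10x³ + 25x² − 5x − 10) ÷ lead(D) = −10x³ ÷ −2x² = 5x. Subtract (5x)·D = −10x³ + 15x² + 10x. Remainder: 10x² − 15x − 10.
Step 7: lead(10x² − 15x − 10) ÷ lead(D) = 10x² ÷ −2x² = −5. Subtract (−5)·D = 10x² − 15x − 10. Remainder: 0.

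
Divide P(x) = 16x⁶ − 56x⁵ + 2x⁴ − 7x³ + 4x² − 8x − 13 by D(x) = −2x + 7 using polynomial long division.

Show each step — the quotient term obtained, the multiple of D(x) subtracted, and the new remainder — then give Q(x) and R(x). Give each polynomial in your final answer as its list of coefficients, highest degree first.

Q = [-8, 0, -1, 0, -2, -3]; R = [8]

Step 1: lead(16x⁶ − 56x⁵ + 2x⁴ − 7x³ + 4x² − 8x − 13) ÷ lead(D) = 16x⁶ ÷ −2x = −8x⁵. Subtract (−8x⁵)·D = 16x⁶ − 56x⁵. Remainder: 2x⁴ − 7x³ + 4x² − 8x − 13.
Step 2: lead(2x⁴ − 7x³ + 4x² − 8x − 13) ÷ lead(D) = 2x⁴ ÷ −2x = −x³. Subtract (−x³)·D = 2x⁴ − 7x³. Remainder: 4x² − 8x − 13.
Step 3: lead(4x² − 8x − 13) ÷ lead(D) = 4x² ÷ −2x = −2x. Subtract (−2x)·D = 4x² − 14x. Remainder: 6x − 13.
Step 4: lead(6x − 13) ÷ lead(D) = 6x ÷ −2x = −3. Subtract (−3)·D = 6x − 21. Remainder: 8.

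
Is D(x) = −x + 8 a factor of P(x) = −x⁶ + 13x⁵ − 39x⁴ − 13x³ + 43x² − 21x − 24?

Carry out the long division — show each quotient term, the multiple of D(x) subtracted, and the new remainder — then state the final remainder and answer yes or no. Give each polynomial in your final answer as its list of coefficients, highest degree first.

R = [0], so D(x) is a factor of P(x). yes

Step 1: lead(−x⁶ + 13x⁵ − 39x⁴ − 13x³ + 43x² − 21x − 24) ÷ lead(D) = −x⁶ ÷ −x = x⁵. Subtract (x⁵)·D = −x⁶ + 8x⁵. Remainder: 5x⁵ − 39x⁴ − 13x³ + 43x² − 21x − 24.
Step 2: lead(5x⁵ − 39x⁴ − 13x³ + 43x² − 21x − 24) ÷ lead(D) = 5x⁵ ÷ −x = −5x⁴. Subtract (−5x⁴)·D = 5x⁵ − 40x⁴. Remainder: x⁴ − 13x³ + 43x² − 21x − 24.
Step 3: lead(x⁴ − 13x³ + 43x² − 21x − 24) ÷ lead(D) = x⁴ ÷ −x = −x³. Subtract (−x³)·D = x⁴ − 8x³. Remainder: −5x³ + 43x² − 21x − 24.
Step 4: lead(−5x³ + 43x² − 21x − 24) ÷ lead(D) = −5x³ ÷ −x = 5x². Subtract (5x²)·D = −5x³ + 40x². Remainder: 3x² − 21x − 24.
Step 5: lead(3x² − 21x − 24) ÷ lead(D) = 3x² ÷ −x = −3x. Subtract (−3x)·D = 3x² − 24x. Remainder: 3x − 24.
Step 6: lead(3x − 24) ÷ lead(D) = 3x ÷ −x = −3. Subtract (−3)·D = 3x − 24. Remainder: 0.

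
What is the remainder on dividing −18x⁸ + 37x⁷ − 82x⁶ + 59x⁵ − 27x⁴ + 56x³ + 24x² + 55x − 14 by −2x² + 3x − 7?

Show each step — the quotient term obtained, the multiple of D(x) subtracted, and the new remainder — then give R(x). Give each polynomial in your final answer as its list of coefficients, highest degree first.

R = [0]

Step 1: lead(−18x⁸ + 37x⁷ − 82x⁶ + 59x⁵ − 27x⁴ + 56x³ + 24x² + 55x − 14) ÷ lead(D) = −18x⁸ ÷ −2x² = 9x⁶. Subtract (9x⁶)·D = −18x⁸ + 27x⁷ − 63x⁶. Remainder: 10x⁷ − 19x⁶ + 59x⁵ − 27x⁴ + 56x³ + 24x² + 55x − 14.
Step 2: lead(10x⁷ − 19x⁶ + 59x⁵ − 27x⁴ + 56x³ + 24x² + 55x − 14) ÷ lead(D) = 10x⁷ ÷ −2x² = −5x⁵. Subtract (−5x⁵)·D = 10x⁷ − 15x⁶ + 35x⁵. Remainder: −4x⁶ + 24x⁵ − 27x⁴ + 56x³ + 24x² + 55x − 14.
Step 3: lead(−4x⁶ + 24x⁵ − 27x⁴ + 56x³ + 24x² + 55x − 14) ÷ lead(D) = −4x⁶ ÷ −2x² = 2x⁴. Subtract (2x⁴)·D = −4x⁶ + 6x⁵ − 14x⁴. Remainder: 18x⁵ − 13x⁴ + 56x³ + 24x² + 55x − 14.
Step 4: lead(18x⁵ − 13x⁴ + 56x³ + 24x² + 55x − 14) ÷ lead(D) = 18x⁵ ÷ −2x² = −9x³. Subtract (−9x³)·D = 18x⁵ − 27x⁴ + 63x³. Remainder: 14x⁴ − 7x³ + 24x² + 55x − 14.
Step 5: lead(14x⁴ − 7x³ + 24x² + 55x − 14) ÷ lead(D) = 14x⁴ ÷ −2x² = −7x². Subtract (−7x²)·D = 14x⁴ − 21x³ + 49x². Remainder: 14x³ − 25x² + 55x − 14.
Step 6: lead(14x³ − 25x² + 55x − 14) ÷ lead(D) = 14x³ ÷ −2x² = −7x. Subtract (−7x)·D = 14x³ − 21x² + 49x. Remainder: −4x² + 6x − 14.
Step 7: lead(−4x² + 6x − 14) ÷ lead(D) = −4x² ÷ −2x² = 2. Subtract (2)·D = −4x² + 6x − 14. Remainder: 0.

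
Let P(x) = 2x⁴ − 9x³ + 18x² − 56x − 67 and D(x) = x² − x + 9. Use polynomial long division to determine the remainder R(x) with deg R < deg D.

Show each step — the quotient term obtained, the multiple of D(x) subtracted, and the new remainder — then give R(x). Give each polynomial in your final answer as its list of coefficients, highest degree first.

R = [-4]

Step 1: lead(2x⁴ − 9x³ + 18x² − 56x − 67) ÷ lead(D) = 2x⁴ ÷ x² = 2x². Subtract (2x²)·D = 2x⁴ − 2x³ + 18x². Remainder: −7x³ − 56x − 67.
Step 2: lead(−7x³ − 56x − 67) ÷ lead(D) = −7x³ ÷ x² = −7x. Subtract (−7x)·D = −7x³ + 7x² − 63x. Remainder: −7x² + 7x − 67.
Step 3: lead(−7x² + 7x − 67) ÷ lead(D) = −7x² ÷ x² = −7. Subtract (−7)·D = −7x² + 7x − 63. Remainder: −4.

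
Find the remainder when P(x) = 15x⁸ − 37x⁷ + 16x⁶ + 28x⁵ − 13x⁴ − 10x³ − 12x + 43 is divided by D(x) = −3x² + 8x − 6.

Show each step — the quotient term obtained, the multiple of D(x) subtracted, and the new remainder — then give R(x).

R(x) = 7

Step 1: lead(15x⁸ − 37x⁷ + 16x⁶ + 28x⁵ − 13x⁴ − 10x³ − 12x + 43) ÷ lead(D) = 15x⁸ ÷ −3x² = −5x⁶. Subtract (−5x⁶)·D = 15x⁸ − 40x⁷ + 30x⁶. Remainder: 3x⁷ − 14x⁶ + 28x⁵ − 13x⁴ − 10x³ − 12x + 43.
Step 2: lead(3x⁷ − 14x⁶ + 28x⁵ − 13x⁴ − 10x³ − 12x + 43) ÷ lead(D) = 3x⁷ ÷ −3x² = −x⁵. Subtract (−x⁵)·D = 3x⁷ − 8x⁶ + 6x⁵. Remainder: −6x⁶ + 22x⁵ − 13x⁴ − 10x³ − 12x + 43.
Step 3: lead(−6x⁶ + 22x⁵ − 13x⁴ − 10x³ − 12x + 43) ÷ lead(D) = −6x⁶ ÷ −3x² = 2x⁴. Subtract (2x⁴)·D = −6x⁶ + 16x⁵ − 12x⁴. Remainder: 6x⁵ − x⁴ − 10x³ − 12x + 43.
Step 4: lead(6x⁵ − x⁴ − 10x³ − 12x + 43) ÷ lead(D) = 6x⁵ ÷ −3x² = −2x³. Subtract (−2x³)·D = 6x⁵ − 16x⁴ + 12x³. Remainder: 15x⁴ − 22x³ − 12x + 43.
Step 5: lead(15x⁴ − 22x³ − 12x + 43) ÷ lead(D) = 15x⁴ ÷ −3x² = −5x². Subtract (−5x²)·D = 15x⁴ − 40x³ + 30x². Remainder: 18x³ − 30x² − 12x + 43.
Step 6: lead(18x³ − 30x² − 12x + 43) ÷ lead(D) = 18x³ ÷ −3x² = −6x. Subtract (−6x)·D = 18x³ − 48x² + 36x. Remainder: 18x² − 48x + 43.
Step 7: lead(18x² − 48x + 43) ÷ lead(D) = 18x² ÷ −3x² = −6. Subtract (−6)·D = 18x² − 48x + 36. Remainder: 7.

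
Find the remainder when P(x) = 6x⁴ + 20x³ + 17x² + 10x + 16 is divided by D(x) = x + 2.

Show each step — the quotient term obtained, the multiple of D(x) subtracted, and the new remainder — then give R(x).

R(x) = 0

Step 1: lead(6x⁴ + 20x³ + 17x² + 10x + 16) ÷ lead(D) = 6x⁴ ÷ x = 6x³. Subtract (6x³)·D = 6x⁴ + 12x³. Remainder: 8x³ + 17x² + 10x + 16.
Step 2: lead(8x³ + 17x² + 10x + 16) ÷ lead(D) = 8x³ ÷ x = 8x². Subtract (8x²)·D = 8x³ + 16x². Remainder: x² + 10x + 16.
Step 3: lead(x² + 10x + 16) ÷ lead(D) = x² ÷ x = x. Subtract (x)·D = x² + 2x. Remainder: 8x + 16.
Step 4: lead(8x + 16) ÷ lead(D) = 8x ÷ x = 8. Subtract (8)·D = 8x + 16. Remainder: 0.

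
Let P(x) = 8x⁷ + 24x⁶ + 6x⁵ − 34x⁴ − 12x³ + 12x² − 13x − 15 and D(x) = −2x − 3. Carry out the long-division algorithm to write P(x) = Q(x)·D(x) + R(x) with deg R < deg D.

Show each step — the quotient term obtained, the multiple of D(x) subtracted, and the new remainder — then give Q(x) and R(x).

Step 1: lead(8x⁷ + 24x⁶ + 6x⁵ − 34x⁴ − 12x³ + 12x² − 13x − 15) ÷ lead(D) = 8x⁷ ÷ −2x = −4x⁶. Subtract (−4x⁶)·D = 8x⁷ + 12x⁶. Remainder: 12x⁶ + 6x⁵ − 34x⁴ − 12x³ + 12x² − 13x − 15.
Step 2: lead(12x⁶ + 6x⁵ − 34x⁴ − 12x³ + 12x² − 13x − 15) ÷ lead(D) = 12x⁶ ÷ −2x = −6x⁵. Subtract (−6x⁵)·D = 12x⁶ + 18x⁵. Remainder: −12x⁵ − 34x⁴ − 12x³ + 12x² − 13x − 15.
Step 3: lead(−12x⁵ − 34x⁴ − 12x³ + 12x² − 13x − 15) ÷ lead(D) = −12x⁵ ÷ −2x = 6x⁴. Subtract (6x⁴)·D = −12x⁵ − 18x⁴. Remainder: −16x⁴ − 12x³ + 12x² − 13x − 15.
Step 4: lead(−16x⁴ − 12x³ + 12x² − 13x − 15) ÷ lead(D) = −16x⁴ ÷ −2x = 8x³. Subtract (8x³)·D = −16x⁴ − 24x³. Remainder: 12x³ + 12x² − 13x − 15.
Step 5: lead(12x³ + 12x² − 13x − 15) ÷ lead(D) = 12x³ ÷ −2x = −6x². Subtract (−6x²)·D = 12x³ + 18x². Remainder: −6x² − 13x − 15.
Step 6: lead(−6x² − 13x − 15) ÷ lead(D) = −6x² ÷ −2x = 3x. Subtract (3x)·D = −6x² − 9x. Remainder: −4x − 15.
Step 7: lead(−4x − 15) ÷ lead(D) = −4x ÷ −2x = 2. Subtract (2)·D = −4x − 6. Remainder: −9.

Q(x) = −4x⁶ − 6x⁵ + 6x⁴ + 8x³ − 6x² + 3x + 2; R(x) = −9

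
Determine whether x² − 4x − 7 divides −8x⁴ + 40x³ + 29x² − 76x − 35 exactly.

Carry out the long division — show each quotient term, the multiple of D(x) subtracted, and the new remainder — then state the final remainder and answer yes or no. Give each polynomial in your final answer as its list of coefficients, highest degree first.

R = [0], so D(x) is a factor of P(x). yes

Step 1: lead(−8x⁴ + 40x³ + 29x² − 76x − 35) ÷ lead(D) = −8x⁴ ÷ x² = −8x². Subtract (−8x²)·D = −8x⁴ + 32x³ + 56x². Remainder: 8x³ − 27x² − 76x − 35.
Step 2: lead(8x³ − 27x² − 76x − 35) ÷ lead(D) = 8x³ ÷ x² = 8x. Subtract (8x)·D = 8x³ − 32x² − 56x. Remainder: 5x² − 20x − 35.
Step 3: lead(5x² − 20x − 35) ÷ lead(D) = 5x² ÷ x² = 5. Subtract (5)·D = 5x² − 20x − 35. Remainder: 0.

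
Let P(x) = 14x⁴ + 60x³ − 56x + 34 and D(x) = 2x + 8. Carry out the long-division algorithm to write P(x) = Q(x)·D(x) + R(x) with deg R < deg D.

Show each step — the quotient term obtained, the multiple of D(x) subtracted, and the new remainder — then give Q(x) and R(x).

Step 1: lead(14x⁴ + 60x³ − 56x + 34) ÷ lead(D) = 14x⁴ ÷ 2x = 7x³. Subtract (7x³)·D = 14x⁴ + 56x³. Remainder: 4x³ − 56x + 34.
Step 2: lead(4x³ − 56x + 34) ÷ lead(D) = 4x³ ÷ 2x = 2x². Subtract (2x²)·D = 4x³ + 16x². Remainder: −16x² − 56x + 34.
Step 3: lead(−16x² − 56x + 34) ÷ lead(D) = −16x² ÷ 2x = −8x. Subtract (−8x)·D = −16x² − 64x. Remainder: 8x + 34.
Step 4: lead(8x + 34) ÷ lead(D) = 8x ÷ 2x = 4. Subtract (4)·D = 8x + 32. Remainder: 2.

Q(x) = 7x³ + 2x² − 8x + 4; R(x) = 2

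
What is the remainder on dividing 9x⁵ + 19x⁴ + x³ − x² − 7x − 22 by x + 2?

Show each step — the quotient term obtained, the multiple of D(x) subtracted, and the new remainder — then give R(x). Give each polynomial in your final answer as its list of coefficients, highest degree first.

Step 1: lead(9x⁵ + 19x⁴ + x³ − x² − 7x − 22) ÷ lead(D) = 9x⁵ ÷ x = 9x⁴. Subtract (9x⁴)·D = 9x⁵ + 18x⁴. Remainder: x⁴ + x³ − x² − 7x − 22.
Step 2: lead(x⁴ + x³ − x² − 7x − 22) ÷ lead(D) = x⁴ ÷ x = x³. Subtract (x³)·D = x⁴ + 2x³. Remainder: −x³ − x² − 7x − 22.
Step 3: lead(−x³ − x² − 7x − 22) ÷ lead(D) = −x³ ÷ x = −x². Subtract (−x²)·D = −x³ − 2x². Remainder: x² − 7x − 22.
Step 4: lead(x² − 7x − 22) ÷ lead(D) = x² ÷ x = x. Subtract (x)·D = x² + 2x. Remainder: −9x − 22.
Step 5: lead(−9x − 22) ÷ lead(D) = −9x ÷ x = −9. Subtract (−9)·D = −9x − 18. Remainder: −4.

R = [-4]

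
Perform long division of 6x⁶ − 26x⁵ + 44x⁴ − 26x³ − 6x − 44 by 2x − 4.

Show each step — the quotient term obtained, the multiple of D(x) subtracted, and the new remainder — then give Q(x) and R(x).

Q(x) = 3x⁵ − 7x⁴ + 8x³ + 3x² + 6x + 9; R(x) = −8

Step 1: lead(6x⁶ − 26x⁵ + 44x⁴ − 26x³ − 6x − 44) ÷ lead(D) = 6x⁶ ÷ 2x = 3x⁵. Subtract (3x⁵)·D = 6x⁶ − 12x⁵. Remainder: −14x⁵ + 44x⁴ − 26x³ − 6x − 44.
Step 2: lead(−14x⁵ + 44x⁴ − 26x³ − 6x − 44) ÷ lead(D) = −14x⁵ ÷ 2x = −7x⁴. Subtract (−7x⁴)·D = −14x⁵ + 28x⁴. Remainder: 16x⁴ − 26x³ − 6x − 44.
Step 3: lead(16x⁴ − 26x³ − 6x − 44) ÷ lead(D) = 16x⁴ ÷ 2x = 8x³. Subtract (8x³)·D = 16x⁴ − 32x³. Remainder: 6x³ − 6x − 44.
Step 4: lead(6x³ − 6x − 44) ÷ lead(D) = 6x³ ÷ 2x = 3x². Subtract (3x²)·D = 6x³ − 12x². Remainder: 12x² − 6x − 44.
Step 5: lead(12x² − 6x − 44) ÷ lead(D) = 12x² ÷ 2x = 6x. Subtract (6x)·D = 12x² − 24x. Remainder: 18x − 44.
Step 6: lead(18x − 44) ÷ lead(D) = 18x ÷ 2x = 9. Subtract (9)·D = 18x − 36. Remainder: −8.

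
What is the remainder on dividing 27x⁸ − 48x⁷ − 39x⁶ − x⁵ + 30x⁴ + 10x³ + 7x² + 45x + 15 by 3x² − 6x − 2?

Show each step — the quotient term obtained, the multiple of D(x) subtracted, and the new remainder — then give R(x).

Step 1: lead(27x⁸ − 48x⁷ − 39x⁶ − x⁵ + 30x⁴ + 10x³ + 7x² + 45x + 15) ÷ lead(D) = 27x⁸ ÷ 3x² = 9x⁶. Subtract (9x⁶)·D = 27x⁸ − 54x⁷ − 18x⁶. Remainder: 6x⁷ − 21x⁶ − x⁵ + 30x⁴ + 10x³ + 7x² + 45x + 15.
Step 2: lead(6x⁷ − 21x⁶ − x⁵ + 30x⁴ + 10x³ + 7x² + 45x + 15) ÷ lead(D) = 6x⁷ ÷ 3x² = 2x⁵. Subtract (2x⁵)·D = 6x⁷ − 12x⁶ − 4x⁵. Remainder: −9x⁶ + 3x⁵ + 30x⁴ + 10x³ + 7x² + 45x + 15.
Step 3: lead(−9x⁶ + 3x⁵ + 30x⁴ + 10x³ + 7x² + 45x + 15) ÷ lead(D) = −9x⁶ ÷ 3x² = −3x⁴. Subtract (−3x⁴)·D = −9x⁶ + 18x⁵ + 6x⁴. Remainder: −15x⁵ + 24x⁴ + 10x³ + 7x² + 45x + 15.
Step 4: lead(−15x⁵ + 24x⁴ + 10x³ + 7x² + 45x + 15) ÷ lead(D) = −15x⁵ ÷ 3x² = −5x³. Subtract (−5x³)·D = −15x⁵ + 30x⁴ + 10x³. Remainder: −6x⁴ + 7x² + 45x + 15.
Step 5: lead(−6x⁴ + 7x² + 45x + 15) ÷ lead(D) = −6x⁴ ÷ 3x² = −2x². Subtract (−2x²)·D = −6x⁴ + 12x³ + 4x². Remainder: −12x³ + 3x² + 45x + 15.
Step 6: lead(−12x³ + 3x² + 45x + 15) ÷ lead(D) = −12x³ ÷ 3x² = −4x. Subtract (−4x)·D = −12x³ + 24x² + 8x. Remainder: −21x² + 37x + 15.
Step 7: lead(−21x² + 37x + 15) ÷ lead(D) = −21x² ÷ 3x² = −7. Subtract (−7)·D = −21x² + 42x + 14. Remainder: −5x + 1.

R(x) = −5x + 1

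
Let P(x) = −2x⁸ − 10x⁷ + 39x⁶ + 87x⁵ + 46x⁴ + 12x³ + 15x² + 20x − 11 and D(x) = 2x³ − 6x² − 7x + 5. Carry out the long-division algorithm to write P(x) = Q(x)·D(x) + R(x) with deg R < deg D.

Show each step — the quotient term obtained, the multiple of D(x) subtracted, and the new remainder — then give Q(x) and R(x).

Step 1: lead(−2x⁸ − 10x⁷ + 39x⁶ + 87x⁵ + 46x⁴ + 12x³ + 15x² + 20x − 11) ÷ lead(D) = −2x⁸ ÷ 2x³ = −x⁵. Subtract (−x⁵)·D = −2x⁸ + 6x⁷ + 7x⁶ − 5x⁵. Remainder: −16x⁷ + 32x⁶ + 92x⁵ + 46x⁴ + 12x³ + 15x² + 20x − 11.
Step 2: lead(−16x⁷ + 32x⁶ + 92x⁵ + 46x⁴ + 12x³ + 15x² + 20x − 11) ÷ lead(D) = −16x⁷ ÷ 2x³ = −8x⁴. Subtract (−8x⁴)·D = −16x⁷ + 48x⁶ + 56x⁵ − 40x⁴. Remainder: −16x⁶ + 36x⁵ + 86x⁴ + 12x³ + 15x² + 20x − 11.
Step 3: lead(−16x⁶ + 36x⁵ + 86x⁴ + 12x³ + 15x² + 20x − 11) ÷ lead(D) = −16x⁶ ÷ 2x³ = −8x³. Subtract (−8x³)·D = −16x⁶ + 48x⁵ + 56x⁴ − 40x³. Remainder: −12x⁵ + 30x⁴ + 52x³ + 15x² + 20x − 11.
Step 4: lead(−12x⁵ + 30x⁴ + 52x³ + 15x² + 20x − 11) ÷ lead(D) = −12x⁵ ÷ 2x³ = −6x². Subtract (−6x²)·D = −12x⁵ + 36x⁴ + 42x³ − 30x². Remainder: −6x⁴ + 10x³ + 45x² + 20x − 11.
Step 5: lead(−6x⁴ + 10x³ + 45x² + 20x − 11) ÷ lead(D) = −6x⁴ ÷ 2x³ = −3x. Subtract (−3x)·D = −6x⁴ + 18x³ + 21x² − 15x. Remainder: −8x³ + 24x² + 35x − 11.
Step 6: lead(−8x³ + 24x² + 35x − 11) ÷ lead(D) = −8x³ ÷ 2x³ = −4. Subtract (−4)·D = −8x³ + 24x² + 28x − 20. Remainder: 7x + 9.

Q(x) = −x⁵ − 8x⁴ − 8x³ − 6x² − 3x − 4; R(x) = 7x + 9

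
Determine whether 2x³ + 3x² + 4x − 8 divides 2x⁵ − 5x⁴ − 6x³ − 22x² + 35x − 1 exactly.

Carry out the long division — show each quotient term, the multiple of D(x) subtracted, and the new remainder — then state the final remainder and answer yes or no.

Step 1: lead(2x⁵ − 5x⁴ − 6x³ − 22x² + 35x − 1) ÷ lead(D) = 2x⁵ ÷ 2x³ = x². Subtract (x²)·D = 2x⁵ + 3x⁴ + 4x³ − 8x². Remainder: −8x⁴ − 10x³ − 14x² + 35x − 1.
Step 2: lead(−8x⁴ − 10x³ − 14x² + 35x − 1) ÷ lead(D) = −8x⁴ ÷ 2x³ = −4x. Subtract (−4x)·D = −8x⁴ − 12x³ − 16x² + 32x. Remainder: 2x³ + 2x² + 3x − 1.
Step 3: lead(2x³ + 2x² + 3x − 1) ÷ lead(D) = 2x³ ÷ 2x³ = 1. Subtract (1)·D = 2x³ + 3x² + 4x − 8. Remainder: −x² − x + 7.

R(x) = −x² − x + 7, so D(x) is not a factor of P(x). no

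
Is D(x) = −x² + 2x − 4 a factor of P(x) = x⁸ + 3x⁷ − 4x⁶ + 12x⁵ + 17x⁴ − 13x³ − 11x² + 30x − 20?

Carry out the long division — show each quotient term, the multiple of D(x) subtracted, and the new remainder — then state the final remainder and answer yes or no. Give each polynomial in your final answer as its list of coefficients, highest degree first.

R = [0], so D(x) is a factor of P(x). yes

Step 1: lead(x⁸ + 3x⁷ − 4x⁶ + 12x⁵ + 17x⁴ − 13x³ − 11x² + 30x − 20) ÷ lead(D) = x⁸ ÷ −x² = −x⁶. Subtract (−x⁶)·D = x⁸ − 2x⁷ + 4x⁶. Remainder: 5x⁷ − 8x⁶ + 12x⁵ + 17x⁴ − 13x³ − 11x² + 30x − 20.
Step 2: lead(5x⁷ − 8x⁶ + 12x⁵ + 17x⁴ − 13x³ − 11x² + 30x − 20) ÷ lead(D) = 5x⁷ ÷ −x² = −5x⁵. Subtract (−5x⁵)·D = 5x⁷ − 10x⁶ + 20x⁵. Remainder: 2x⁶ − 8x⁵ + 17x⁴ − 13x³ − 11x² + 30x − 20.
Step 3: lead(2x⁶ − 8x⁵ + 17x⁴ − 13x³ − 11x² + 30x − 20) ÷ lead(D) = 2x⁶ ÷ −x² = −2x⁴. Subtract (−2x⁴)·D = 2x⁶ − 4x⁵ + 8x⁴. Remainder: −4x⁵ + 9x⁴ − 13x³ − 11x² + 30x − 20.
Step 4: lead(−4x⁵ + 9x⁴ − 13x³ − 11x² + 30x − 20) ÷ lead(D) = −4x⁵ ÷ −x² = 4x³. Subtract (4x³)·D = −4x⁵ + 8x⁴ − 16x³. Remainder: x⁴ + 3x³ − 11x² + 30x − 20.
Step 5: lead(x⁴ + 3x³ − 11x² + 30x − 20) ÷ lead(D) = x⁴ ÷ −x² = −x². Subtract (−x²)·D = x⁴ − 2x³ + 4x². Remainder: 5x³ − 15x² + 30x − 20.
Step 6: lead(5x³ − 15x² + 30x − 20) ÷ lead(D) = 5x³ ÷ −x² = −5x. Subtract (−5x)·D = 5x³ − 10x² + 20x. Remainder: −5x² + 10x − 20.
Step 7: lead(−5x² + 10x − 20) ÷ lead(D) = −5x² ÷ −x² = 5. Subtract (5)·D = −5x² + 10x − 20. Remainder: 0.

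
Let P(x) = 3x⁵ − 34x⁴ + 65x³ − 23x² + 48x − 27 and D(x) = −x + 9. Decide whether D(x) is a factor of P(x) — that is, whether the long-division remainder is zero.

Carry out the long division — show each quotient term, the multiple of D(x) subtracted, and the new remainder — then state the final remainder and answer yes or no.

Step 1: lead(3x⁵ − 34x⁴ + 65x³ − 23x² + 48x − 27) ÷ lead(D) = 3x⁵ ÷ −x = −3x⁴. Subtract (−3x⁴)·D = 3x⁵ − 27x⁴. Remainder: −7x⁴ + 65x³ − 23x² + 48x − 27.
Step 2: lead(−7x⁴ + 65x³ − 23x² + 48x − 27) ÷ lead(D) = −7x⁴ ÷ −x = 7x³. Subtract (7x³)·D = −7x⁴ + 63x³. Remainder: 2x³ − 23x² + 48x − 27.
Step 3: lead(2x³ − 23x² + 48x − 27) ÷ lead(D) = 2x³ ÷ −x = −2x². Subtract (−2x²)·D = 2x³ − 18x². Remainder: −5x² + 48x − 27.
Step 4: lead(−5x² + 48x − 27) ÷ lead(D) = −5x² ÷ −x = 5x. Subtract (5x)·D = −5x² + 45x. Remainder: 3x − 27.
Step 5: lead(3x − 27) ÷ lead(D) = 3x ÷ −x = −3. Subtract (−3)·D = 3x − 27. Remainder: 0.

R(x) = 0, so D(x) is a factor of P(x). yes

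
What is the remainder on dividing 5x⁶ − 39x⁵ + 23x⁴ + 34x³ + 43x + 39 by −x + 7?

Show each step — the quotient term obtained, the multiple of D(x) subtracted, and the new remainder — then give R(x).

Step 1: lead(5x⁶ − 39x⁵ + 23x⁴ + 34x³ + 43x + 39) ÷ lead(D) = 5x⁶ ÷ −x = −5x⁵. Subtract (−5x⁵)·D = 5x⁶ − 35x⁵. Remainder: −4x⁵ + 23x⁴ + 34x³ + 43x + 39.
Step 2: lead(−4x⁵ + 23x⁴ + 34x³ + 43x + 39) ÷ lead(D) = −4x⁵ ÷ −x = 4x⁴. Subtract (4x⁴)·D = −4x⁵ + 28x⁴. Remainder: −5x⁴ + 34x³ + 43x + 39.
Step 3: lead(−5x⁴ + 34x³ + 43x + 39) ÷ lead(D) = −5x⁴ ÷ −x = 5x³. Subtract (5x³)·D = −5x⁴ + 35x³. Remainder: −x³ + 43x + 39.
Step 4: lead(−x³ + 43x + 39) ÷ lead(D) = −x³ ÷ −x = x². Subtract (x²)·D = −x³ + 7x². Remainder: −7x² + 43x + 39.
Step 5: lead(−7x² + 43x + 39) ÷ lead(D) = −7x² ÷ −x = 7x. Subtract (7x)·D = −7x² + 49x. Remainder: −6x + 39.
Step 6: lead(−6x + 39) ÷ lead(D) = −6x ÷ −x = 6. Subtract (6)·D = −6x + 42. Remainder: −3.

R(x) = −3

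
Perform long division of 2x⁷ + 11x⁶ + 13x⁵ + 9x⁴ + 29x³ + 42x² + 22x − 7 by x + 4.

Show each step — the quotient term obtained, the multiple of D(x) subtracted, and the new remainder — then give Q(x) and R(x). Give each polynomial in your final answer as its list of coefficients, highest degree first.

Step 1: lead(2x⁷ + 11x⁶ + 13x⁵ + 9x⁴ + 29x³ + 42x² + 22x − 7) ÷ lead(D) = 2x⁷ ÷ x = 2x⁶. Subtract (2x⁶)·D = 2x⁷ + 8x⁶. Remainder: 3x⁶ + 13x⁵ + 9x⁴ + 29x³ + 42x² + 22x − 7.
Step 2: lead(3x⁶ + 13x⁵ + 9x⁴ + 29x³ + 42x² + 22x − 7) ÷ lead(D) = 3x⁶ ÷ x = 3x⁵. Subtract (3x⁵)·D = 3x⁶ + 12x⁵. Remainder: x⁵ + 9x⁴ + 29x³ + 42x² + 22x − 7.
Step 3: lead(x⁵ + 9x⁴ + 29x³ + 42x² + 22x − 7) ÷ lead(D) = x⁵ ÷ x = x⁴. Subtract (x⁴)·D = x⁵ + 4x⁴. Remainder: 5x⁴ + 29x³ + 42x² + 22x − 7.
Step 4: lead(5x⁴ + 29x³ + 42x² + 22x − 7) ÷ lead(D) = 5x⁴ ÷ x = 5x³. Subtract (5x³)·D = 5x⁴ + 20x³. Remainder: 9x³ + 42x² + 22x − 7.
Step 5: lead(9x³ + 42x² + 22x − 7) ÷ lead(D) = 9x³ ÷ x = 9x². Subtract (9x²)·D = 9x³ + 36x². Remainder: 6x² + 22x − 7.
Step 6: lead(6x² + 22x − 7) ÷ lead(D) = 6x² ÷ x = 6x. Subtract (6x)·D = 6x² + 24x. Remainder: −2x − 7.
Step 7: lead(−2x − 7) ÷ lead(D) = −2x ÷ x = −2. Subtract (−2)·D = −2x − 8. Remainder: 1.

Q = [2, 3, 1, 5, 9, 6, -2]; R = [1]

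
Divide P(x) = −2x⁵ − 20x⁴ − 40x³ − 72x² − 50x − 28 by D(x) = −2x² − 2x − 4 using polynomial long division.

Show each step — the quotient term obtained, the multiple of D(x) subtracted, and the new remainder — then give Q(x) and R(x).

Step 1: lead(−2x⁵ − 20x⁴ − 40x³ − 72x² − 50x − 28) ÷ lead(D) = −2x⁵ ÷ −2x² = x³. Subtract (x³)·D = −2x⁵ − 2x⁴ − 4x³. Remainder: −18x⁴ − 36x³ − 72x² − 50x − 28.
Step 2: lead(−18x⁴ − 36x³ − 72x² − 50x − 28) ÷ lead(D) = −18x⁴ ÷ −2x² = 9x². Subtract (9x²)·D = −18x⁴ − 18x³ − 36x². Remainder: −18x³ − 36x² − 50x − 28.
Step 3: lead(−18x³ − 36x² − 50x − 28) ÷ lead(D) = −18x³ ÷ −2x² = 9x. Subtract (9x)·D = −18x³ − 18x² − 36x. Remainder: −18x² − 14x − 28.
Step 4: lead(−18x² − 14x − 28) ÷ lead(D) = −18x² ÷ −2x² = 9. Subtract (9)·D = −18x² − 18x − 36. Remainder: 4x + 8.

Q(x) = x³ + 9x² + 9x + 9; R(x) = 4x + 8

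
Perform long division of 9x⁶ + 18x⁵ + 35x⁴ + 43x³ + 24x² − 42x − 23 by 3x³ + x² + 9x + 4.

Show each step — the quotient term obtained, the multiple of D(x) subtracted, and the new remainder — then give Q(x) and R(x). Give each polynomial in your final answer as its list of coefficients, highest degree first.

Q = [3, 5, 1, -5]; R = [-1, -3]

Step 1: lead(9x⁶ + 18x⁵ + 35x⁴ + 43x³ + 24x² − 42x − 23) ÷ lead(D) = 9x⁶ ÷ 3x³ = 3x³. Subtract (3x³)·D = 9x⁶ + 3x⁵ + 27x⁴ + 12x³. Remainder: 15x⁵ + 8x⁴ + 31x³ + 24x² − 42x − 23.
Step 2: lead(15x⁵ + 8x⁴ + 31x³ + 24x² − 42x − 23) ÷ lead(D) = 15x⁵ ÷ 3x³ = 5x². Subtract (5x²)·D = 15x⁵ + 5x⁴ + 45x³ + 20x². Remainder: 3x⁴ − 14x³ + 4x² − 42x − 23.
Step 3: lead(3x⁴ − 14x³ + 4x² − 42x − 23) ÷ lead(D) = 3x⁴ ÷ 3x³ = x. Subtract (x)·D = 3x⁴ + x³ + 9x² + 4x. Remainder: −15x³ − 5x² − 46x − 23.
Step 4: lead(−15x³ − 5x² − 46x − 23) ÷ lead(D) = −15x³ ÷ 3x³ = −5. Subtract (−5)·D = −15x³ − 5x² − 45x − 20. Remainder: −x − 3.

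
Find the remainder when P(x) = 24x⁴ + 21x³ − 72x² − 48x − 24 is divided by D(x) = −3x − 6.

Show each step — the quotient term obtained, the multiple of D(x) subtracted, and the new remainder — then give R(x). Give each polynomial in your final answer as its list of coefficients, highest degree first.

Step 1: lead(24x⁴ + 21x³ − 72x² − 48x − 24) ÷ lead(D) = 24x⁴ ÷ −3x = −8x³. Subtract (−8x³)·D = 24x⁴ + 48x³. Remainder: −27x³ − 72x² − 48x − 24.
Step 2: lead(−27x³ − 72x² − 48x − 24) ÷ lead(D) = −27x³ ÷ −3x = 9x². Subtract (9x²)·D = −27x³ − 54x². Remainder: −18x² − 48x − 24.
Step 3: lead(−18x² − 48x − 24) ÷ lead(D) = −18x² ÷ −3x = 6x. Subtract (6x)·D = −18x² − 36x. Remainder: −12x − 24.
Step 4: lead(−12x − 24) ÷ lead(D) = −12x ÷ −3x = 4. Subtract (4)·D = −12x − 24. Remainder: 0.

R = [0]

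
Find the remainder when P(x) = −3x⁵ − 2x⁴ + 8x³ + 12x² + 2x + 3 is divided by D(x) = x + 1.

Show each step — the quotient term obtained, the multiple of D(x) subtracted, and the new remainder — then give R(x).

Step 1: lead(−3x⁵ − 2x⁴ + 8x³ + 12x² + 2x + 3) ÷ lead(D) = −3x⁵ ÷ x = −3x⁴. Subtract (−3x⁴)·D = −3x⁵ − 3x⁴. Remainder: x⁴ + 8x³ + 12x² + 2x + 3.
Step 2: lead(x⁴ + 8x³ + 12x² + 2x + 3) ÷ lead(D) = x⁴ ÷ x = x³. Subtract (x³)·D = x⁴ + x³. Remainder: 7x³ + 12x² + 2x + 3.
Step 3: lead(7x³ + 12x² + 2x + 3) ÷ lead(D) = 7x³ ÷ x = 7x². Subtract (7x²)·D = 7x³ + 7x². Remainder: 5x² + 2x + 3.
Step 4: lead(5x² + 2x + 3) ÷ lead(D) = 5x² ÷ x = 5x. Subtract (5x)·D = 5x² + 5x. Remainder: −3x + 3.
Step 5: lead(−3x + 3) ÷ lead(D) = −3x ÷ x = −3. Subtract (−3)·D = −3x − 3. Remainder: 6.

R(x) = 6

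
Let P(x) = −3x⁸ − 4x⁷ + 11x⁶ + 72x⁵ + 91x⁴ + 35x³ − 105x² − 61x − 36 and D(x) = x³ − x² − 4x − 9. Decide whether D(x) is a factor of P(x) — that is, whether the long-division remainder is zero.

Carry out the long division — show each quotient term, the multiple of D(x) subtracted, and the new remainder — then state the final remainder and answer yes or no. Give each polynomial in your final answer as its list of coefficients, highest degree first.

R = [0], so D(x) is a factor of P(x). yes

Step 1: lead(−3x⁸ − 4x⁷ + 11x⁶ + 72x⁵ + 91x⁴ + 35x³ − 105x² − 61x − 36) ÷ lead(D) = −3x⁸ ÷ x³ = −3x⁵. Subtract (−3x⁵)·D = −3x⁸ + 3x⁷ + 12x⁶ + 27x⁵. Remainder: −7x⁷ − x⁶ + 45x⁵ + 91x⁴ + 35x³ − 105x² − 61x − 36.
Step 2: lead(−7x⁷ − x⁶ + 45x⁵ + 91x⁴ + 35x³ − 105x² − 61x − 36) ÷ lead(D) = −7x⁷ ÷ x³ = −7x⁴. Subtract (−7x⁴)·D = −7x⁷ + 7x⁶ + 28x⁵ + 63x⁴. Remainder: −8x⁶ + 17x⁵ + 28x⁴ + 35x³ − 105x² − 61x − 36.
Step 3: lead(−8x⁶ + 17x⁵ + 28x⁴ + 35x³ − 105x² − 61x − 36) ÷ lead(D) = −8x⁶ ÷ x³ = −8x³. Subtract (−8x³)·D = −8x⁶ + 8x⁵ + 32x⁴ + 72x³. Remainder: 9x⁵ − 4x⁴ − 37x³ − 105x² − 61x − 36.
Step 4: lead(9x⁵ − 4x⁴ − 37x³ − 105x² − 61x − 36) ÷ lead(D) = 9x⁵ ÷ x³ = 9x². Subtract (9x²)·D = 9x⁵ − 9x⁴ − 36x³ − 81x². Remainder: 5x⁴ − x³ − 24x² − 61x − 36.
Step 5: lead(5x⁴ − x³ − 24x² − 61x − 36) ÷ lead(D) = 5x⁴ ÷ x³ = 5x. Subtract (5x)·D = 5x⁴ − 5x³ − 20x² − 45x. Remainder: 4x³ − 4x² − 16x − 36.
Step 6: lead(4x³ − 4x² − 16x − 36) ÷ lead(D) = 4x³ ÷ x³ = 4. Subtract (4)·D = 4x³ − 4x² − 16x − 36. Remainder: 0.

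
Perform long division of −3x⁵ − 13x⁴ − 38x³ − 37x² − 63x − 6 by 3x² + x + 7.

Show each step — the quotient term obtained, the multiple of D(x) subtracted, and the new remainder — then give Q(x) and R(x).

Q(x) = −x³ − 4x² − 9x; R(x) = −6

Step 1: lead(−3x⁵ − 13x⁴ − 38x³ − 37x² − 63x − 6) ÷ lead(D) = −3x⁵ ÷ 3x² = −x³. Subtract (−x³)·D = −3x⁵ − x⁴ − 7x³. Remainder: −12x⁴ − 31x³ − 37x² − 63x − 6.
Step 2: lead(−12x⁴ − 31x³ − 37x² − 63x − 6) ÷ lead(D) = −12x⁴ ÷ 3x² = −4x². Subtract (−4x²)·D = −12x⁴ − 4x³ − 28x². Remainder: −27x³ − 9x² − 63x − 6.
Step 3: lead(−27x³ − 9x² − 63x − 6) ÷ lead(D) = −27x³ ÷ 3x² = −9x. Subtract (−9x)·D = −27x³ − 9x² − 63x. Remainder: −6.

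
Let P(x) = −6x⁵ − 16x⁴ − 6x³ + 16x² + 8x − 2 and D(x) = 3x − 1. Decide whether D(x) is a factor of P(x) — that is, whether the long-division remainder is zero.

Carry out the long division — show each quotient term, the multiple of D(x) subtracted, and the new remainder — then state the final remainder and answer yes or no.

Step 1: lead(−6x⁵ − 16x⁴ − 6x³ + 16x² + 8x − 2) ÷ lead(D) = −6x⁵ ÷ 3x = −2x⁴. Subtract (−2x⁴)·D = −6x⁵ + 2x⁴. Remainder: −18x⁴ − 6x³ + 16x² + 8x − 2.
Step 2: lead(−18x⁴ − 6x³ + 16x² + 8x − 2) ÷ lead(D) = −18x⁴ ÷ 3x = −6x³. Subtract (−6x³)·D = −18x⁴ + 6x³. Remainder: −12x³ + 16x² + 8x − 2.
Step 3: lead(−12x³ + 16x² + 8x − 2) ÷ lead(D) = −12x³ ÷ 3x = −4x². Subtract (−4x²)·D = −12x³ + 4x². Remainder: 12x² + 8x − 2.
Step 4: lead(12x² + 8x − 2) ÷ lead(D) = 12x² ÷ 3x = 4x. Subtract (4x)·D = 12x² − 4x. Remainder: 12x − 2.
Step 5: lead(12x − 2) ÷ lead(D) = 12x ÷ 3x = 4. Subtract (4)·D = 12x − 4. Remainder: 2.

R(x) = 2, so D(x) is not a factor of P(x). no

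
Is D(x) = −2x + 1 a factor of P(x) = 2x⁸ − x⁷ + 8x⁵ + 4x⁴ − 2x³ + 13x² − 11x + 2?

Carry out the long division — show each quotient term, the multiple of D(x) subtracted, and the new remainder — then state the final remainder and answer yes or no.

R(x) = 0, so D(x) is a factor of P(x). yes

Step 1: lead(2x⁸ − x⁷ + 8x⁵ + 4x⁴ − 2x³ + 13x² − 11x + 2) ÷ lead(D) = 2x⁸ ÷ −2x = −x⁷. Subtract (−x⁷)·D = 2x⁸ − x⁷. Remainder: 8x⁵ + 4x⁴ − 2x³ + 13x² − 11x + 2.
Step 2: lead(8x⁵ + 4x⁴ − 2x³ + 13x² − 11x + 2) ÷ lead(D) = 8x⁵ ÷ −2x = −4x⁴. Subtract (−4x⁴)·D = 8x⁵ − 4x⁴. Remainder: 8x⁴ − 2x³ + 13x² − 11x + 2.
Step 3: lead(8x⁴ − 2x³ + 13x² − 11x + 2) ÷ lead(D) = 8x⁴ ÷ −2x = −4x³. Subtract (−4x³)·D = 8x⁴ − 4x³. Remainder: 2x³ + 13x² − 11x + 2.
Step 4: lead(2x³ + 13x² − 11x + 2) ÷ lead(D) = 2x³ ÷ −2x = −x². Subtract (−x²)·D = 2x³ − x². Remainder: 14x² − 11x + 2.
Step 5: lead(14x² − 11x + 2) ÷ lead(D) = 14x² ÷ −2x = −7x. Subtract (−7x)·D = 14x² − 7x. Remainder: −4x + 2.
Step 6: lead(−4x + 2) ÷ lead(D) = −4x ÷ −2x = 2. Subtract (2)·D = −4x + 2. Remainder: 0.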